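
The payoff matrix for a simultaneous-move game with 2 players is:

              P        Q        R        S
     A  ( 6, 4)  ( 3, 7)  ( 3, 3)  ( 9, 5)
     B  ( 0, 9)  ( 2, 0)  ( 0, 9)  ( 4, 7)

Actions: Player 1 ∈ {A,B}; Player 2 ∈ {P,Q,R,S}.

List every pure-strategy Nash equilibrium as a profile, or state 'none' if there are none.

Nash profiles: (A,Q)

(A,P): not NE [P2→Q gives 7>4]
(A,Q): NE
(A,R): not NE [P2→Q gives 7>3]
(A,S): not NE [P2→Q gives 7>5]
(B,P): not NE [P1→A gives 6>0]
(B,Q): not NE [P1→A gives 3>2; P2→R gives 9>0]
(B,R): not NE [P1→A gives 3>0]
(B,S): not NE [P1→A gives 9>4; P2→R gives 9>7]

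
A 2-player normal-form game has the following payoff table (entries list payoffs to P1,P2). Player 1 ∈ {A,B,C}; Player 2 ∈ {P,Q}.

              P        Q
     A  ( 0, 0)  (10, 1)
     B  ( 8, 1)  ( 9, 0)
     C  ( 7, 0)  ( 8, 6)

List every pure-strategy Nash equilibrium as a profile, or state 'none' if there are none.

(A,P): not NE [P1→B gives 8>0; P2→Q gives 1>0]
(A,Q): NE
(B,P): NE
(B,Q): not NE [P1→A gives 10>9; P2→P gives 1>0]
(C,P): not NE [P1→B gives 8>7; P2→Q gives 6>0]
(C,Q): not NE [P1→A gives 10>8]

Nash profiles: (A,Q), (B,P)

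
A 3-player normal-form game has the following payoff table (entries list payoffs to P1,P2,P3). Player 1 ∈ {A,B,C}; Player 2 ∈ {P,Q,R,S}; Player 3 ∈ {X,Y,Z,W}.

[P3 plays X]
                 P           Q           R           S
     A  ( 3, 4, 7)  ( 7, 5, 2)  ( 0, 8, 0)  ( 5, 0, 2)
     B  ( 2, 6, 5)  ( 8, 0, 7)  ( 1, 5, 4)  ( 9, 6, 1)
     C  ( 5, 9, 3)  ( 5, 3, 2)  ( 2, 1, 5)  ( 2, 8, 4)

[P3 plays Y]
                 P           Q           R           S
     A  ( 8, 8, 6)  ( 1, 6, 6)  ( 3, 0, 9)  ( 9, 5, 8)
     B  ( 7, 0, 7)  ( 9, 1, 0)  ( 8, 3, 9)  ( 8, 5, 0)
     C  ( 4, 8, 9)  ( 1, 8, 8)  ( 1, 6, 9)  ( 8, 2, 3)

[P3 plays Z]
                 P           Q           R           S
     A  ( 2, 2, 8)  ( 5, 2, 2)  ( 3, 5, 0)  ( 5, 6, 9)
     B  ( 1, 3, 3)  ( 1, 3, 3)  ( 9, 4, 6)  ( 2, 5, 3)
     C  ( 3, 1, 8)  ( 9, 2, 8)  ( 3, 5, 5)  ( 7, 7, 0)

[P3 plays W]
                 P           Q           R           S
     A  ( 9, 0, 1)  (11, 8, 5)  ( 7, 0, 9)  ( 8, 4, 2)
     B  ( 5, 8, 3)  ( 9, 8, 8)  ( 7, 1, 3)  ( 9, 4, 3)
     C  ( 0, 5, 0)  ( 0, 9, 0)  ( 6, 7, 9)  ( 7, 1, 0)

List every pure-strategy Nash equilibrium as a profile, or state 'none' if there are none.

No pure NE.

(A,P,X): not NE [P1→C gives 5>3; P2→R gives 8>4; P3→Z gives 8>7]
(A,P,Y): not NE [P3→Z gives 8>6]
(A,P,Z): not NE [P1→C gives 3>2; P2→S gives 6>2]
(A,P,W): not NE [P2→Q gives 8>0; P3→Z gives 8>1]
(A,Q,X): not NE [P1→B gives 8>7; P2→R gives 8>5; P3→Y gives 6>2]
(A,Q,Y): not NE [P1→B gives 9>1; P2→P gives 8>6]
(A,Q,Z): not NE [P1→C gives 9>5; P2→S gives 6>2; P3→Y gives 6>2]
(A,Q,W): not NE [P3→Y gives 6>5]
(A,R,X): not NE [P1→C gives 2>0; P3→W gives 9>0]
(A,R,Y): not NE [P1→B gives 8>3; P2→P gives 8>0]
(A,R,Z): not NE [P1→B gives 9>3; P2→S gives 6>5; P3→W gives 9>0]
(A,R,W): not NE [P2→Q gives 8>0]
(A,S,X): not NE [P1→B gives 9>5; P2→R gives 8>0; P3→Z gives 9>2]
(A,S,Y): not NE [P2→P gives 8>5; P3→Z gives 9>8]
(A,S,Z): not NE [P1→C gives 7>5]
(A,S,W): not NE [P1→B gives 9>8; P2→Q gives 8>4; P3→Z gives 9>2]
(B,P,X): not NE [P1→C gives 5>2; P3→Y gives 7>5]
(B,P,Y): not NE [P1→A gives 8>7; P2→S gives 5>0]
(B,P,Z): not NE [P1→C gives 3>1; P2→S gives 5>3; P3→Y gives 7>3]
(B,P,W): not NE [P1→A gives 9>5; P3→Y gives 7>3]
(B,Q,X): not NE [P2→S gives 6>0; P3→W gives 8>7]
(B,Q,Y): not NE [P2→S gives 5>1; P3→W gives 8>0]
(B,Q,Z): not NE [P1→C gives 9>1; P2→S gives 5>3; P3→W gives 8>3]
(B,Q,W): not NE [P1→A gives 11>9]
(B,R,X): not NE [P1→C gives 2>1; P2→S gives 6>5; P3→Y gives 9>4]
(B,R,Y): not NE [P2→S gives 5>3]
(B,R,Z): not NE [P2→S gives 5>4; P3→Y gives 9>6]
(B,R,W): not NE [P2→Q gives 8>1; P3→Y gives 9>3]
(B,S,X): not NE [P3→W gives 3>1]
(B,S,Y): not NE [P1→A gives 9>8; P3→W gives 3>0]
(B,S,Z): not NE [P1→C gives 7>2]
(B,S,W): not NE [P2→Q gives 8>4]
(C,P,X): not NE [P3→Y gives 9>3]
(C,P,Y): not NE [P1→A gives 8>4]
(C,P,Z): not NE [P2→S gives 7>1; P3→Y gives 9>8]
(C,P,W): not NE [P1→A gives 9>0; P2→Q gives 9>5; P3→Y gives 9>0]
(C,Q,X): not NE [P1→B gives 8>5; P2→P gives 9>3; P3→Z gives 8>2]
(C,Q,Y): not NE [P1→B gives 9>1]
(C,Q,Z): not NE [P2→S gives 7>2]
(C,Q,W): not NE [P1→A gives 11>0; P3→Z gives 8>0]
(C,R,X): not NE [P2→P gives 9>1; P3→W gives 9>5]
(C,R,Y): not NE [P1→B gives 8>1; P2→Q gives 8>6]
(C,R,Z): not NE [P1→B gives 9>3; P2→S gives 7>5; P3→W gives 9>5]
(C,R,W): not NE [P1→B gives 7>6; P2→Q gives 9>7]
(C,S,X): not NE [P1→B gives 9>2; P2→P gives 9>8]
(C,S,Y): not NE [P1→A gives 9>8; P2→Q gives 8>2; P3→X gives 4>3]
(C,S,Z): not NE [P3→X gives 4>0]
(C,S,W): not NE [P1→B gives 9>7; P2→Q gives 9>1; P3→X gives 4>0]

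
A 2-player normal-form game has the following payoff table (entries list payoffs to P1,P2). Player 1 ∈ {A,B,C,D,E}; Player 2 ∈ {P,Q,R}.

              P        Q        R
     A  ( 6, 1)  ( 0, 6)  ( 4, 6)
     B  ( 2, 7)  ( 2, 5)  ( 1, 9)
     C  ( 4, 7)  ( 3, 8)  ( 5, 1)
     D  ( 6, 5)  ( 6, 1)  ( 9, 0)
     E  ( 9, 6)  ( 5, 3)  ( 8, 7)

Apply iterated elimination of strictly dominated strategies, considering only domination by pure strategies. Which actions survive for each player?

P1 drop A (E beats it: P:9>6 Q:5>0 R:8>4)
P1 drop B (C beats it: P:4>2 Q:3>2 R:5>1)
P1 drop C (D beats it: P:6>4 Q:6>3 R:9>5)
P2 drop Q (P beats it: D:5>1 E:6>3)
P1→{D,E} P2→{P,R}

Remaining: P1:{D,E} P2:{P,R}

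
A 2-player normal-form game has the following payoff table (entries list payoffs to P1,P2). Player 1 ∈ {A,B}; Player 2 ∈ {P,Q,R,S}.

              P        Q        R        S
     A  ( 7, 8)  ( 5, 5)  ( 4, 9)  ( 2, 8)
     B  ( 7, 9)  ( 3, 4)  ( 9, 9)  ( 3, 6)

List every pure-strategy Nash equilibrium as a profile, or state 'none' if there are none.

(A,P): not NE [P2→R gives 9>8]
(A,Q): not NE [P2→R gives 9>5]
(A,R): not NE [P1→B gives 9>4]
(A,S): not NE [P1→B gives 3>2; P2→R gives 9>8]
(B,P): NE
(B,Q): not NE [P1→A gives 5>3; P2→R gives 9>4]
(B,R): NE
(B,S): not NE [P2→R gives 9>6]

Nash profiles: (B,P), (B,R)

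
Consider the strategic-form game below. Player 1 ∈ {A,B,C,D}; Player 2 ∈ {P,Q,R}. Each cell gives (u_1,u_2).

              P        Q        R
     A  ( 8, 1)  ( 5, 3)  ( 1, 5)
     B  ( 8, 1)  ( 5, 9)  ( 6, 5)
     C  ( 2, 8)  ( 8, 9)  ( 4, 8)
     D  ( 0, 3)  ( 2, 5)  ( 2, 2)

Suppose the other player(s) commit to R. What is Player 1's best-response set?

BR_1 = {B}

u_1(A vs R) = 1
u_1(B vs R) = 6
u_1(C vs R) = 4
u_1(D vs R) = 2
max payoff 6 at {B}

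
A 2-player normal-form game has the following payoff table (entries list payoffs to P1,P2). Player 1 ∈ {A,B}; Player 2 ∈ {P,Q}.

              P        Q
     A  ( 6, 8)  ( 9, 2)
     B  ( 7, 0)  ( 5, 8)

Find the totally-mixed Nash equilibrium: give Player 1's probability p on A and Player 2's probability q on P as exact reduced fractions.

(p,q) = (4/7, 4/5)

P1 indiff ⇒ q·6+(1-q)·9 = q·7+(1-q)·5 ⇒ q(-1) = (1-q)(-4) ⇒ q = 4/5
P2 indiff ⇒ p·8+(1-p)·0 = p·2+(1-p)·8 ⇒ p(6) = (1-p)(8) ⇒ p = 4/7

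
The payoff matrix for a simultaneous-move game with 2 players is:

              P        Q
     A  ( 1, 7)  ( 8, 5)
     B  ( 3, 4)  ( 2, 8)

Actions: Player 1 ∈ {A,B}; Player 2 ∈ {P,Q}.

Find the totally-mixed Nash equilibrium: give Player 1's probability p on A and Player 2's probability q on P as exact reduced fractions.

p=2/3, q=3/4

P1 indiff ⇒ q·1+(1-q)·8 = q·3+(1-q)·2 ⇒ q(-2) = (1-q)(-6) ⇒ q = 3/4
P2 indiff ⇒ p·7+(1-p)·4 = p·5+(1-p)·8 ⇒ p(2) = (1-p)(4) ⇒ p = 2/3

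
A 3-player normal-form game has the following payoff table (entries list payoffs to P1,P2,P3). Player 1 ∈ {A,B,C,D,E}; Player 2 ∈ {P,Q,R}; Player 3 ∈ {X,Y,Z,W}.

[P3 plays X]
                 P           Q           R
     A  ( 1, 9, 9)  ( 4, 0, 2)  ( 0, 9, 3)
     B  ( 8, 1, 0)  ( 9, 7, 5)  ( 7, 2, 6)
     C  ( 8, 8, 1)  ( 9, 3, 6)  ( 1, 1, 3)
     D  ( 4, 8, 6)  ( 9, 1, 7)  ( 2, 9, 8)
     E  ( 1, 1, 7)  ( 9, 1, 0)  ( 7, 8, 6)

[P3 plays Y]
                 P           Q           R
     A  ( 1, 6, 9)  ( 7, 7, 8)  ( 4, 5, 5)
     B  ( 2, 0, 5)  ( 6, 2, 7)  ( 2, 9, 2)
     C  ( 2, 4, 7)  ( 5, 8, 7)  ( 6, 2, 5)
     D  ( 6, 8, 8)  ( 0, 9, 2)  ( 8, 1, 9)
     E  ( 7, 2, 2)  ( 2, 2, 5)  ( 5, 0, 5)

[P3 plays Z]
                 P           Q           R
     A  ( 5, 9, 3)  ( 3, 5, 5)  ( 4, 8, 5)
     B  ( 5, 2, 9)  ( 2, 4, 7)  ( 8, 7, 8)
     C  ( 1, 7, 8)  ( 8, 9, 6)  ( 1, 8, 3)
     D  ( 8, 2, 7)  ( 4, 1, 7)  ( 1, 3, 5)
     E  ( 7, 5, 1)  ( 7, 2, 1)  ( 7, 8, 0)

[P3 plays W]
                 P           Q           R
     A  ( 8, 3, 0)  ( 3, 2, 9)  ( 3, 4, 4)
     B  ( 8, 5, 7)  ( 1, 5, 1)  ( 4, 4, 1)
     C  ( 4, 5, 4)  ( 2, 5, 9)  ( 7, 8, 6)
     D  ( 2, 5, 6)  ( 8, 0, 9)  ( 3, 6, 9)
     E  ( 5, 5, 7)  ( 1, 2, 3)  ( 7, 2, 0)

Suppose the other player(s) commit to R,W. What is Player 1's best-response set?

P1 best: {C,E}

u_1(A vs R,W) = 3
u_1(B vs R,W) = 4
u_1(C vs R,W) = 7
u_1(D vs R,W) = 3
u_1(E vs R,W) = 7
max payoff 7 at {C,E}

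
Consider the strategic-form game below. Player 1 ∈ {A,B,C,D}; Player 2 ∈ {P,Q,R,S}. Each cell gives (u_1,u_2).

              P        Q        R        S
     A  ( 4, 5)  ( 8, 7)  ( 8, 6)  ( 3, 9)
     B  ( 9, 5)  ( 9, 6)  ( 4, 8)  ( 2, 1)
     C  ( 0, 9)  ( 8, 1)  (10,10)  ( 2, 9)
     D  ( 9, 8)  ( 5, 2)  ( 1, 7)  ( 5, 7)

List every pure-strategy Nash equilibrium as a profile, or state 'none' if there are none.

NE set: (C,R), (D,P)

(A,P): not NE [P1→D gives 9>4; P2→S gives 9>5]
(A,Q): not NE [P1→B gives 9>8; P2→S gives 9>7]
(A,R): not NE [P1→C gives 10>8; P2→S gives 9>6]
(A,S): not NE [P1→D gives 5>3]
(B,P): not NE [P2→R gives 8>5]
(B,Q): not NE [P2→R gives 8>6]
(B,R): not NE [P1→C gives 10>4]
(B,S): not NE [P1→D gives 5>2; P2→R gives 8>1]
(C,P): not NE [P1→D gives 9>0; P2→R gives 10>9]
(C,Q): not NE [P1→B gives 9>8; P2→R gives 10>1]
(C,R): NE
(C,S): not NE [P1→D gives 5>2; P2→R gives 10>9]
(D,P): NE
(D,Q): not NE [P1→B gives 9>5; P2→P gives 8>2]
(D,R): not NE [P1→C gives 10>1; P2→P gives 8>7]
(D,S): not NE [P2→P gives 8>7]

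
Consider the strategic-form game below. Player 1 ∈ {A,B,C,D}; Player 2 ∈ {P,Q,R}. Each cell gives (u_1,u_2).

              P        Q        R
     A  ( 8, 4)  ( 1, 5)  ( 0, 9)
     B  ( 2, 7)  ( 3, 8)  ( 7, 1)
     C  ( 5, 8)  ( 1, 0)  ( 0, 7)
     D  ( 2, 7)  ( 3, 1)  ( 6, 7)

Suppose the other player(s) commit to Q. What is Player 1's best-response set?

BR_1 = {B,D}

u_1(A vs Q) = 1
u_1(B vs Q) = 3
u_1(C vs Q) = 1
u_1(D vs Q) = 3
max payoff 3 at {B,D}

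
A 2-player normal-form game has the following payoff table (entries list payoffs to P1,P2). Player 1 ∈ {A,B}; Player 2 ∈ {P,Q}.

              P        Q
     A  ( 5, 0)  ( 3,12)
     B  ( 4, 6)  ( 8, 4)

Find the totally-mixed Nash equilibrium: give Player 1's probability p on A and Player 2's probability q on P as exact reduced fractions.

p=1/7, q=5/6

P1 indiff ⇒ q·5+(1-q)·3 = q·4+(1-q)·8 ⇒ q(1) = (1-q)(5) ⇒ q = 5/6
P2 indiff ⇒ p·0+(1-p)·6 = p·12+(1-p)·4 ⇒ p(-12) = (1-p)(-2) ⇒ p = 1/7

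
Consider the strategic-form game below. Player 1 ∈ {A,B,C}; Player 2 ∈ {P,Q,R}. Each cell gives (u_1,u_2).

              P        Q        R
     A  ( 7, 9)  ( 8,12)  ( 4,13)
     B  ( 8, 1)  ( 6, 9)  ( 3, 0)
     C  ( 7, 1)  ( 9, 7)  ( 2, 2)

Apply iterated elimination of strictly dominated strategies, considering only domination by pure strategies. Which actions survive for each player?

P2 drop P (Q beats it: A:12>9 B:9>1 C:7>1)
P1 drop B (A beats it: Q:8>6 R:4>3)
P1→{A,C} P2→{Q,R}

Survivors P1:{A,C} P2:{Q,R}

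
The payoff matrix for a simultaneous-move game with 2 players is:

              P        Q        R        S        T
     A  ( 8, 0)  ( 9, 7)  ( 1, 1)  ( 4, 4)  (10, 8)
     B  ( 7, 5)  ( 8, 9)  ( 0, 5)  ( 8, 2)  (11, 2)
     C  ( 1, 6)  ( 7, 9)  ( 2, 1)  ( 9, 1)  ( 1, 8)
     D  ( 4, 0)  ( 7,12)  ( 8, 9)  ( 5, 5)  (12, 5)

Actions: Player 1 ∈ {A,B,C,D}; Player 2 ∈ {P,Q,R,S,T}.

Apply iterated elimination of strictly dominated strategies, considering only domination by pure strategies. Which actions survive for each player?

P2 drop P (Q beats it: A:7>0 B:9>5 C:9>6 D:12>0)
P2 drop R (Q beats it: A:7>1 B:9>5 C:9>1 D:12>9)
P2 drop S (Q beats it: A:7>4 B:9>2 C:9>1 D:12>5)
P1 drop C (A beats it: Q:9>7 T:10>1)
P1→{A,B,D} P2→{Q,T}

Remaining: P1:{A,B,D} P2:{Q,T}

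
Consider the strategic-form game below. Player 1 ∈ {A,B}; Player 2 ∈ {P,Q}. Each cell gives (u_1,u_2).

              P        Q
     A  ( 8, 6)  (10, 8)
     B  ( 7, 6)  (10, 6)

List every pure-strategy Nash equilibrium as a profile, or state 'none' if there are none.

(A,P): not NE [P2→Q gives 8>6]
(A,Q): NE
(B,P): not NE [P1→A gives 8>7]
(B,Q): NE

Nash profiles: (A,Q), (B,Q)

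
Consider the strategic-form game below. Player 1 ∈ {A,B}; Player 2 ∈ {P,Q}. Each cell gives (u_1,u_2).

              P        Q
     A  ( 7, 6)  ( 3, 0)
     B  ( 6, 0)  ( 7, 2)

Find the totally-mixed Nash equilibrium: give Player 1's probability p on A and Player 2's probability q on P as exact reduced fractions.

P1 indiff ⇒ q·7+(1-q)·3 = q·6+(1-q)·7 ⇒ q(1) = (1-q)(4) ⇒ q = 4/5
P2 indiff ⇒ p·6+(1-p)·0 = p·0+(1-p)·2 ⇒ p(6) = (1-p)(2) ⇒ p = 1/4

P1 mixes 1/4 on A; P2 mixes 4/5 on P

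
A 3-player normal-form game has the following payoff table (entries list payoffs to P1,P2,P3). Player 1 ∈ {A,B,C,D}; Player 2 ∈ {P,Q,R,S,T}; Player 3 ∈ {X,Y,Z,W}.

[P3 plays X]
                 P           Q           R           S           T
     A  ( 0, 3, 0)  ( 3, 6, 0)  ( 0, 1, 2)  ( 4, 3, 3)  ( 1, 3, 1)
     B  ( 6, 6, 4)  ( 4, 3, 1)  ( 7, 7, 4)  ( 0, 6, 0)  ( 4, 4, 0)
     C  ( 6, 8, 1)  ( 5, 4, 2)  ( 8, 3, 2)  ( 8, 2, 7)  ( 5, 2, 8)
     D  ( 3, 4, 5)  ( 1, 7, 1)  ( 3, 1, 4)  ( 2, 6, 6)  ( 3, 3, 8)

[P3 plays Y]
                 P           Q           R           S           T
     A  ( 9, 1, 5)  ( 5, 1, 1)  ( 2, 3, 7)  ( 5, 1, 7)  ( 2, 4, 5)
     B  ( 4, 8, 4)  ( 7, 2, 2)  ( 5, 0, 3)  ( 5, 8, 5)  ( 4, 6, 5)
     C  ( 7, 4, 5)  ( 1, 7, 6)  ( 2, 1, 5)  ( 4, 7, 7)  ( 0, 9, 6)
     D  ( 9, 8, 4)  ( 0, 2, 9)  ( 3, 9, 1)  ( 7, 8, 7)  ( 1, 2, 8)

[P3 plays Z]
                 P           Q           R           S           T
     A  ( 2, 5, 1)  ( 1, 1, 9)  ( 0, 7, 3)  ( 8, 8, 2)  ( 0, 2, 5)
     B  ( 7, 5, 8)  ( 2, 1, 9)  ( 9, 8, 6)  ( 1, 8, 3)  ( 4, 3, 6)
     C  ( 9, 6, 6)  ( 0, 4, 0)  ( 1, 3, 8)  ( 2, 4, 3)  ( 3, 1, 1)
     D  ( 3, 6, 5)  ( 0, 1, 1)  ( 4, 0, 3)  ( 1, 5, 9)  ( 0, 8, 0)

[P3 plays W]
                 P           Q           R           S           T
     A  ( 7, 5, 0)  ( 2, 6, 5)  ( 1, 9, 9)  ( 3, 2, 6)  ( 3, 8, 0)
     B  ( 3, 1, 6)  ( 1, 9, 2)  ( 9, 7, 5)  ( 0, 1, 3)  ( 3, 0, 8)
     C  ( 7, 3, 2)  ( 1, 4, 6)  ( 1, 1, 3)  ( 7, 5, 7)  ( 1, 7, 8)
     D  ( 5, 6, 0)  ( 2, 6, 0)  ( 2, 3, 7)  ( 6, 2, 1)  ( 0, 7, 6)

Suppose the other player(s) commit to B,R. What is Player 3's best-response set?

u_3(X vs B,R) = 4
u_3(Y vs B,R) = 3
u_3(Z vs B,R) = 6
u_3(W vs B,R) = 5
max payoff 6 at {Z}

argmax u_3 = {Z}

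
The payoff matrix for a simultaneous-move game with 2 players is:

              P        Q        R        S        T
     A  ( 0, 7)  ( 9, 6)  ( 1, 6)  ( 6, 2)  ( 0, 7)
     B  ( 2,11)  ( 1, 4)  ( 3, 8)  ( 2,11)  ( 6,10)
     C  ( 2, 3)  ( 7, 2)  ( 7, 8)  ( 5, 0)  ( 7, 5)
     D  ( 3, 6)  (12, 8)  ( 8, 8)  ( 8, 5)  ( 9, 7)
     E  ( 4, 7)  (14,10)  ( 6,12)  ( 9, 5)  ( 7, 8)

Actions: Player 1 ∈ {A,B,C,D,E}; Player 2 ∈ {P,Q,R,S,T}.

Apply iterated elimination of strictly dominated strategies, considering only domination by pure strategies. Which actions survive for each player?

P1 drop A (D beats it: P:3>0 Q:12>9 R:8>1 S:8>6 T:9>0)
P1 drop B (D beats it: P:3>2 Q:12>1 R:8>3 S:8>2 T:9>6)
P1 drop C (D beats it: P:3>2 Q:12>7 R:8>7 S:8>5 T:9>7)
P2 drop P (Q beats it: D:8>6 E:10>7)
P2 drop S (Q beats it: D:8>5 E:10>5)
P2 drop T (Q beats it: D:8>7 E:10>8)
P1→{D,E} P2→{Q,R}

IESDS → P1:{D,E} P2:{Q,R}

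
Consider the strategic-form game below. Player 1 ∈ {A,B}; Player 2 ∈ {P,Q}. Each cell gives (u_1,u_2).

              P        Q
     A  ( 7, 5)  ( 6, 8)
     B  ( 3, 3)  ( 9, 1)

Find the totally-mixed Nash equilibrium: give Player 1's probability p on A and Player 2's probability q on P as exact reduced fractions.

p=2/5, q=3/7

P1 indiff ⇒ q·7+(1-q)·6 = q·3+(1-q)·9 ⇒ q(4) = (1-q)(3) ⇒ q = 3/7
P2 indiff ⇒ p·5+(1-p)·3 = p·8+(1-p)·1 ⇒ p(-3) = (1-p)(-2) ⇒ p = 2/5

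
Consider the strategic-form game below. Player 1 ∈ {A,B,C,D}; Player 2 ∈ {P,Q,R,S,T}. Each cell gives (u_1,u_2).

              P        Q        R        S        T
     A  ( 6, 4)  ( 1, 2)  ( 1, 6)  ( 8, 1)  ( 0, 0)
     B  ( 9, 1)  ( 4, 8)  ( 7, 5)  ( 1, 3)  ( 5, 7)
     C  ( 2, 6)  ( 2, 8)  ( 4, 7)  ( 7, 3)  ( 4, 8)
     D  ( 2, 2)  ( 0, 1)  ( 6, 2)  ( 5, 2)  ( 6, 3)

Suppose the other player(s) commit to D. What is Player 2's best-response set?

u_2(P vs D) = 2
u_2(Q vs D) = 1
u_2(R vs D) = 2
u_2(S vs D) = 2
u_2(T vs D) = 3
max payoff 3 at {T}

BR_2 = {T}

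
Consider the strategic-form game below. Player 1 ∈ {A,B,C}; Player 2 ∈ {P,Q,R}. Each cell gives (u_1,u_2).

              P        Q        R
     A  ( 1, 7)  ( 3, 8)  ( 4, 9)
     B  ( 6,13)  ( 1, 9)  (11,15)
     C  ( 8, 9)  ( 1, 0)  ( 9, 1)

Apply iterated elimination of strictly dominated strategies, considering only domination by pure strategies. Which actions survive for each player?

P2 drop Q (R beats it: A:9>8 B:15>9 C:1>0)
P1 drop A (B beats it: P:6>1 R:11>4)
P1→{B,C} P2→{P,R}

Survivors P1:{B,C} P2:{P,R}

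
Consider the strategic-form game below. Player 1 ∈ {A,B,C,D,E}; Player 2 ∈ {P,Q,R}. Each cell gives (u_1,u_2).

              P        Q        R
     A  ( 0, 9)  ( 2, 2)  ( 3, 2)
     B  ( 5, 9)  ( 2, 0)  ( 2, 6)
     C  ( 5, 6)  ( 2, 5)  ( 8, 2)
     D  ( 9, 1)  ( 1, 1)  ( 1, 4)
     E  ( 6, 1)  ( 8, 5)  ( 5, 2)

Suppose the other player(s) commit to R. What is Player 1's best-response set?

argmax u_1 = {C}

u_1(A vs R) = 3
u_1(B vs R) = 2
u_1(C vs R) = 8
u_1(D vs R) = 1
u_1(E vs R) = 5
max payoff 8 at {C}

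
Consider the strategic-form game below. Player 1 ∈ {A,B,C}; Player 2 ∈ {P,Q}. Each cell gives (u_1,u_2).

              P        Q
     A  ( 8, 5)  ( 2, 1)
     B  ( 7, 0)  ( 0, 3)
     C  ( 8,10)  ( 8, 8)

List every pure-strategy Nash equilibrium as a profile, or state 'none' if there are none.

(A,P): NE
(A,Q): not NE [P1→C gives 8>2; P2→P gives 5>1]
(B,P): not NE [P1→C gives 8>7; P2→Q gives 3>0]
(B,Q): not NE [P1→C gives 8>0]
(C,P): NE
(C,Q): not NE [P2→P gives 10>8]

Nash profiles: (A,P), (C,P)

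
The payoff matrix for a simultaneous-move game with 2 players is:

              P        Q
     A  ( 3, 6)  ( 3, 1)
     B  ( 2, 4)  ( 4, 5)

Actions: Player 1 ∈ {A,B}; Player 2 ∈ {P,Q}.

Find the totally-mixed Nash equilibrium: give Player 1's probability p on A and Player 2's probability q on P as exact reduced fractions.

P1 indiff ⇒ q·3+(1-q)·3 = q·2+(1-q)·4 ⇒ q(1) = (1-q)(1) ⇒ q = 1/2
P2 indiff ⇒ p·6+(1-p)·4 = p·1+(1-p)·5 ⇒ p(5) = (1-p)(1) ⇒ p = 1/6

(p,q) = (1/6, 1/2)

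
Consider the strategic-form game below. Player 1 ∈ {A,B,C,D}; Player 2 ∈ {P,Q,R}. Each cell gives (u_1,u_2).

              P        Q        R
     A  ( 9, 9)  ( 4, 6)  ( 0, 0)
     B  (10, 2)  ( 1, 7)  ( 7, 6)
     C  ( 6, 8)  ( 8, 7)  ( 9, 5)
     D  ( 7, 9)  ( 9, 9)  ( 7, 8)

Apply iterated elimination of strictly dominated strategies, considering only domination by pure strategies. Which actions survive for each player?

P2 drop R (Q beats it: A:6>0 B:7>6 C:7>5 D:9>8)
P1 drop C (D beats it: P:7>6 Q:9>8)
P1→{A,B,D} P2→{P,Q}

IESDS → P1:{A,B,D} P2:{P,Q}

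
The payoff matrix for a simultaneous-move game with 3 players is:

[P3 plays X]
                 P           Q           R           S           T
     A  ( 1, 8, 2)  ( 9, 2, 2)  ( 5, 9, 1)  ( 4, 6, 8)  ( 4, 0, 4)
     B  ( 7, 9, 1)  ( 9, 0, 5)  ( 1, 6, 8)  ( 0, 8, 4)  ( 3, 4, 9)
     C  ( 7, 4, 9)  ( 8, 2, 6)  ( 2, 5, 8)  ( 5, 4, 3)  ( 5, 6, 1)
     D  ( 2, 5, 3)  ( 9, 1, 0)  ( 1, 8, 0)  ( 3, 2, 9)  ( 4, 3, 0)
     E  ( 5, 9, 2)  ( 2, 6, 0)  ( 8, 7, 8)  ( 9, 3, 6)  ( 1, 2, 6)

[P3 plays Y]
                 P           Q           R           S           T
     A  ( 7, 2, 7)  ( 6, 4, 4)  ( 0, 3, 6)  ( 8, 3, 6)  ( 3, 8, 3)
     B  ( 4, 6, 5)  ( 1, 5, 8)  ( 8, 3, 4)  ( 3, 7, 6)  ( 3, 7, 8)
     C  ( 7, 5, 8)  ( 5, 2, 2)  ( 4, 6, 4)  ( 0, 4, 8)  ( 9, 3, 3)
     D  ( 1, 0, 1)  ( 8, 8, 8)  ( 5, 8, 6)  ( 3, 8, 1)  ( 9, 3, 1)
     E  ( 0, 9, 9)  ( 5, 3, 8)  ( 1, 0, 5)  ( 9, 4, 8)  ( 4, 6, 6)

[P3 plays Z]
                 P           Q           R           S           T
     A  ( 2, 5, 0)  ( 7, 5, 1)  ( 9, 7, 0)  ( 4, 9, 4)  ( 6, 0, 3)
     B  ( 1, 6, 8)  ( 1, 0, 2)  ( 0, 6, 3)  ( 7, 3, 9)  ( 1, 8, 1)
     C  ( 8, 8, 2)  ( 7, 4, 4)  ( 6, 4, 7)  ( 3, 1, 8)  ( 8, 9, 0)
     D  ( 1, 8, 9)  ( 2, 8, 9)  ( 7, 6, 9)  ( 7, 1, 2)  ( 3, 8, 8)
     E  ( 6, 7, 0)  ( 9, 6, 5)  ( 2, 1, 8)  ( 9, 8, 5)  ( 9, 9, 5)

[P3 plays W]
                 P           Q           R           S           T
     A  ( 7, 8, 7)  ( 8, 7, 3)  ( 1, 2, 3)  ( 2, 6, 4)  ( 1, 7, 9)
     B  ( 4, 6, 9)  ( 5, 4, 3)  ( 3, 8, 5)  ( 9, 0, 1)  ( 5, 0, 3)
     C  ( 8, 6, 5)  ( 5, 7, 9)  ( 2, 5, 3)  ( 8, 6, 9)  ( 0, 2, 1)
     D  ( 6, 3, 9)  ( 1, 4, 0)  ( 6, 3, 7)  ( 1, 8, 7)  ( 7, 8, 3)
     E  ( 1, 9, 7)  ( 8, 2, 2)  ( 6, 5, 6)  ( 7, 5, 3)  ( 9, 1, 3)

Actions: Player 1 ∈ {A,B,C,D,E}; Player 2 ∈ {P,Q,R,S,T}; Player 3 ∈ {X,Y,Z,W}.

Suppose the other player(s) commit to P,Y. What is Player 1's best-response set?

argmax u_1 = {A,C}

u_1(A vs P,Y) = 7
u_1(B vs P,Y) = 4
u_1(C vs P,Y) = 7
u_1(D vs P,Y) = 1
u_1(E vs P,Y) = 0
max payoff 7 at {A,C}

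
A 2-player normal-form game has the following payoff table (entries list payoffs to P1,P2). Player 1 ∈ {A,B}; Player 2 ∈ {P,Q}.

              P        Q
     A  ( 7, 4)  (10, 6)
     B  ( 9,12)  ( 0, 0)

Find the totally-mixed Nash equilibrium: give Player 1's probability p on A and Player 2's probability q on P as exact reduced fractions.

p=6/7, q=5/6

P1 indiff ⇒ q·7+(1-q)·10 = q·9+(1-q)·0 ⇒ q(-2) = (1-q)(-10) ⇒ q = 5/6
P2 indiff ⇒ p·4+(1-p)·12 = p·6+(1-p)·0 ⇒ p(-2) = (1-p)(-12) ⇒ p = 6/7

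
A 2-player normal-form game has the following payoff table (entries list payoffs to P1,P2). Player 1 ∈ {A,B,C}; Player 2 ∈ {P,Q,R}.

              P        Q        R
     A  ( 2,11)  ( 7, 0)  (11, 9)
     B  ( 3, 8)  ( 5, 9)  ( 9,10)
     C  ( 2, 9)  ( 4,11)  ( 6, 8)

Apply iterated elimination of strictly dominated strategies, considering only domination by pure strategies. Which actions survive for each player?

P1 drop C (B beats it: P:3>2 Q:5>4 R:9>6)
P2 drop Q (R beats it: A:9>0 B:10>9)
P1→{A,B} P2→{P,R}

IESDS → P1:{A,B} P2:{P,R}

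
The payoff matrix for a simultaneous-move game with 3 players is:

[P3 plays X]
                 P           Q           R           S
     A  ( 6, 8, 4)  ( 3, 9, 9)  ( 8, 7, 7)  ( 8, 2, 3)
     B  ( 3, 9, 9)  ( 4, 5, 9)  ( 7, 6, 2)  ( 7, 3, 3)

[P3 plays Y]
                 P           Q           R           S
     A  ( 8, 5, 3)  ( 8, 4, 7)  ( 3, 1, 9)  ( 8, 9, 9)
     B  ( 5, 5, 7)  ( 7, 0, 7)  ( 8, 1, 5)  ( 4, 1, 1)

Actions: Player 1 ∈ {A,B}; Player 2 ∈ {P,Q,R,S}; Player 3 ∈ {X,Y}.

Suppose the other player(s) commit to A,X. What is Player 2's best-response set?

u_2(P vs A,X) = 8
u_2(Q vs A,X) = 9
u_2(R vs A,X) = 7
u_2(S vs A,X) = 2
max payoff 9 at {Q}

P2 best: {Q}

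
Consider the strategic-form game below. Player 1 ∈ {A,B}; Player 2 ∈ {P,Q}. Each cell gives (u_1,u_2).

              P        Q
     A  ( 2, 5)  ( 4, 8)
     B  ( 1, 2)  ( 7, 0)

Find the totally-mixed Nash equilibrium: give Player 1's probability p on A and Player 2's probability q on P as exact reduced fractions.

P1 indiff ⇒ q·2+(1-q)·4 = q·1+(1-q)·7 ⇒ q(1) = (1-q)(3) ⇒ q = 3/4
P2 indiff ⇒ p·5+(1-p)·2 = p·8+(1-p)·0 ⇒ p(-3) = (1-p)(-2) ⇒ p = 2/5

p=2/5, q=3/4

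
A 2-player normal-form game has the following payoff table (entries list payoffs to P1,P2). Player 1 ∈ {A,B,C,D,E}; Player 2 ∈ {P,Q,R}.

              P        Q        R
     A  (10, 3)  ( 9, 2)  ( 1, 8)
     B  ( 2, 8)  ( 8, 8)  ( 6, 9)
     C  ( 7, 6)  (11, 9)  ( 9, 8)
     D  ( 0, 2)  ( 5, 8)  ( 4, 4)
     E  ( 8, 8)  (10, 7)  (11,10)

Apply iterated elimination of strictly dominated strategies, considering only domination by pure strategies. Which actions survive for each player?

Survivors P1:{C,E} P2:{Q,R}

P1 drop B (C beats it: P:7>2 Q:11>8 R:9>6)
P1 drop D (C beats it: P:7>0 Q:11>5 R:9>4)
P2 drop P (R beats it: A:8>3 C:8>6 E:10>8)
P1 drop A (C beats it: Q:11>9 R:9>1)
P1→{C,E} P2→{Q,R}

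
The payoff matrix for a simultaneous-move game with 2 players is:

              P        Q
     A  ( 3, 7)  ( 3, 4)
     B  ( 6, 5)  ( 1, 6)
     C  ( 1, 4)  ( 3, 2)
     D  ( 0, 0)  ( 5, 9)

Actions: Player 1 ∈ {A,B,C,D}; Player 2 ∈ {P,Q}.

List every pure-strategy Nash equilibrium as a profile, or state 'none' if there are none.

(A,P): not NE [P1→B gives 6>3]
(A,Q): not NE [P1→D gives 5>3; P2→P gives 7>4]
(B,P): not NE [P2→Q gives 6>5]
(B,Q): not NE [P1→D gives 5>1]
(C,P): not NE [P1→B gives 6>1]
(C,Q): not NE [P1→D gives 5>3; P2→P gives 4>2]
(D,P): not NE [P1→B gives 6>0; P2→Q gives 9>0]
(D,Q): NE

NE set: (D,Q)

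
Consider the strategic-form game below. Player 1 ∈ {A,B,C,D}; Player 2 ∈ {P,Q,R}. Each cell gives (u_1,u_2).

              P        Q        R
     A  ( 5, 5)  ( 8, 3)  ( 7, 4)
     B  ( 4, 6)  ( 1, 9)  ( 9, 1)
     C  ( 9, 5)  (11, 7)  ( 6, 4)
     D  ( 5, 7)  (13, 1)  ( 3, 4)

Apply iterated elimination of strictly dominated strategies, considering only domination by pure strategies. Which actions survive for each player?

Survivors P1:{C,D} P2:{P,Q}

P2 drop R (P beats it: A:5>4 B:6>1 C:5>4 D:7>4)
P1 drop A (C beats it: P:9>5 Q:11>8)
P1 drop B (C beats it: P:9>4 Q:11>1)
P1→{C,D} P2→{P,Q}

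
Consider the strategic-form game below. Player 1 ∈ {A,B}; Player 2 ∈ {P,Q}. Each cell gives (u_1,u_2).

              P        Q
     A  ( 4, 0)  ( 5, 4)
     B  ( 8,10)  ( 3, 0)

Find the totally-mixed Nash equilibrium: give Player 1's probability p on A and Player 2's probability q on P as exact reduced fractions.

P1 indiff ⇒ q·4+(1-q)·5 = q·8+(1-q)·3 ⇒ q(-4) = (1-q)(-2) ⇒ q = 1/3
P2 indiff ⇒ p·0+(1-p)·10 = p·4+(1-p)·0 ⇒ p(-4) = (1-p)(-10) ⇒ p = 5/7

P1 mixes 5/7 on A; P2 mixes 1/3 on P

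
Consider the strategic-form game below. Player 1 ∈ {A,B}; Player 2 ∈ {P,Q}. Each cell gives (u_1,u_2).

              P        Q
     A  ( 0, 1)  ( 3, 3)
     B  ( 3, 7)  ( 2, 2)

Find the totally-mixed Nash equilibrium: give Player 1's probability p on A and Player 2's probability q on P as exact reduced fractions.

(p,q) = (5/7, 1/4)

P1 indiff ⇒ q·0+(1-q)·3 = q·3+(1-q)·2 ⇒ q(-3) = (1-q)(-1) ⇒ q = 1/4
P2 indiff ⇒ p·1+(1-p)·7 = p·3+(1-p)·2 ⇒ p(-2) = (1-p)(-5) ⇒ p = 5/7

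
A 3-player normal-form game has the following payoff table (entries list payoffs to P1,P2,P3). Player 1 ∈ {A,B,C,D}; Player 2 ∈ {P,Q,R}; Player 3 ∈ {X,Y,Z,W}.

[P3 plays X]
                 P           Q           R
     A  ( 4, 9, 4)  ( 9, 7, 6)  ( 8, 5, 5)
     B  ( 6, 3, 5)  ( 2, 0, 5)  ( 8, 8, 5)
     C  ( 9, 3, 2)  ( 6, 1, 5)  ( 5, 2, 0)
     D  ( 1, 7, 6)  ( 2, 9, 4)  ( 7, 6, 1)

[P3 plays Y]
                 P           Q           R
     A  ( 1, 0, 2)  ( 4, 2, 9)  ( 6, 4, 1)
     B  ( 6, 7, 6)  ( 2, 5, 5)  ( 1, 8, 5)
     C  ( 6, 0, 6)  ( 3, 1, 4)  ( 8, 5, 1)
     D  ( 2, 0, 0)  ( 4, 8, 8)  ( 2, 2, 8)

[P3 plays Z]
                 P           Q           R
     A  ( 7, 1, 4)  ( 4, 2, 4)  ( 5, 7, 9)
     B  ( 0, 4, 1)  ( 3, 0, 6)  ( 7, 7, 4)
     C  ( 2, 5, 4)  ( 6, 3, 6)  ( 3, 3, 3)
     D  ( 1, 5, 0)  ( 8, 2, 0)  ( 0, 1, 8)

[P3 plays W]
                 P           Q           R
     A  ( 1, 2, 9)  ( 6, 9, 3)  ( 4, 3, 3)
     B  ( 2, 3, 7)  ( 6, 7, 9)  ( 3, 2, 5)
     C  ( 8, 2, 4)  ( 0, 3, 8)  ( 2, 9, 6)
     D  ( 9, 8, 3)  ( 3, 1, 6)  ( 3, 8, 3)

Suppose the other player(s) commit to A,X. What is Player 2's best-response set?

P2 best: {P}

u_2(P vs A,X) = 9
u_2(Q vs A,X) = 7
u_2(R vs A,X) = 5
max payoff 9 at {P}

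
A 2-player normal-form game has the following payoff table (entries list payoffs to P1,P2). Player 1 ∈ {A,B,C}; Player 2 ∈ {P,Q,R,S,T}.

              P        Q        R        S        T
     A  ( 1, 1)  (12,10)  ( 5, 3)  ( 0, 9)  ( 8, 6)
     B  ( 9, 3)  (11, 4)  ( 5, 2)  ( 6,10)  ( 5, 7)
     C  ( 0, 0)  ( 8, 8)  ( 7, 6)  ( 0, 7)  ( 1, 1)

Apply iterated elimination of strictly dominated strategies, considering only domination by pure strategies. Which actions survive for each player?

P2 drop P (Q beats it: A:10>1 B:4>3 C:8>0)
P2 drop R (Q beats it: A:10>3 B:4>2 C:8>6)
P1 drop C (B beats it: Q:11>8 S:6>0 T:5>1)
P2 drop T (S beats it: A:9>6 B:10>7)
P1→{A,B} P2→{Q,S}

IESDS → P1:{A,B} P2:{Q,S}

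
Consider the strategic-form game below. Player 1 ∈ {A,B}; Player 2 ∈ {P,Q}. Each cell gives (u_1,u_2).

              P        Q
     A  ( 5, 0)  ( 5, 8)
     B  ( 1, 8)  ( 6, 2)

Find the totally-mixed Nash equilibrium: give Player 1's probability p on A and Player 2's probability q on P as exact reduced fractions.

p=3/7, q=1/5

P1 indiff ⇒ q·5+(1-q)·5 = q·1+(1-q)·6 ⇒ q(4) = (1-q)(1) ⇒ q = 1/5
P2 indiff ⇒ p·0+(1-p)·8 = p·8+(1-p)·2 ⇒ p(-8) = (1-p)(-6) ⇒ p = 3/7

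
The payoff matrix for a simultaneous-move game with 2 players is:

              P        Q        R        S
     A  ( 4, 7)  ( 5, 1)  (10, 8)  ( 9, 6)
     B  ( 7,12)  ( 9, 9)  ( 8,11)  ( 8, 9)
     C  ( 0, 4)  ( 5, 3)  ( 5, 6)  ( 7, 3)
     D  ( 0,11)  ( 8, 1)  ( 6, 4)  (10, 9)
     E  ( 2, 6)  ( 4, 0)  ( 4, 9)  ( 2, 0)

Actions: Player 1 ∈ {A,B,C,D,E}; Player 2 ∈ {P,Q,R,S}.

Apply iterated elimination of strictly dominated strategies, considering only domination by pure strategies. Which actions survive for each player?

Remaining: P1:{A,B} P2:{P,R}

P1 drop C (B beats it: P:7>0 Q:9>5 R:8>5 S:8>7)
P1 drop E (A beats it: P:4>2 Q:5>4 R:10>4 S:9>2)
P2 drop Q (P beats it: A:7>1 B:12>9 D:11>1)
P2 drop S (P beats it: A:7>6 B:12>9 D:11>9)
P1 drop D (A beats it: P:4>0 R:10>6)
P1→{A,B} P2→{P,R}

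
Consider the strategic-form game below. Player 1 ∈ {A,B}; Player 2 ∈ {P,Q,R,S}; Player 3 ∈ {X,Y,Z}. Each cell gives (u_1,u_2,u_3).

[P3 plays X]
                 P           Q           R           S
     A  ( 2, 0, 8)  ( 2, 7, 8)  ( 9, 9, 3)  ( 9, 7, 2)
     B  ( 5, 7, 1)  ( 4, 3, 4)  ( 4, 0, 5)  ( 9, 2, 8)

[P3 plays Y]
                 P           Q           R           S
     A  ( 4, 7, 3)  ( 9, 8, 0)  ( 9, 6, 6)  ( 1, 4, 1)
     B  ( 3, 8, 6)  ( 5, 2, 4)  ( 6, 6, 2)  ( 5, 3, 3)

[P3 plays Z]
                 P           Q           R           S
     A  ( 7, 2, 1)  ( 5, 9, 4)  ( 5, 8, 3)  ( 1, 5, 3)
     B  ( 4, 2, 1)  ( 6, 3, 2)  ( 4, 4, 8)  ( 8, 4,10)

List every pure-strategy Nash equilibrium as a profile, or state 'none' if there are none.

(A,P,X): not NE [P1→B gives 5>2; P2→R gives 9>0]
(A,P,Y): not NE [P2→Q gives 8>7; P3→X gives 8>3]
(A,P,Z): not NE [P2→Q gives 9>2; P3→X gives 8>1]
(A,Q,X): not NE [P1→B gives 4>2; P2→R gives 9>7]
(A,Q,Y): not NE [P3→X gives 8>0]
(A,Q,Z): not NE [P1→B gives 6>5; P3→X gives 8>4]
(A,R,X): not NE [P3→Y gives 6>3]
(A,R,Y): not NE [P2→Q gives 8>6]
(A,R,Z): not NE [P2→Q gives 9>8; P3→Y gives 6>3]
(A,S,X): not NE [P2→R gives 9>7; P3→Z gives 3>2]
(A,S,Y): not NE [P1→B gives 5>1; P2→Q gives 8>4; P3→Z gives 3>1]
(A,S,Z): not NE [P1→B gives 8>1; P2→Q gives 9>5]
(B,P,X): not NE [P3→Y gives 6>1]
(B,P,Y): not NE [P1→A gives 4>3]
(B,P,Z): not NE [P1→A gives 7>4; P2→S gives 4>2; P3→Y gives 6>1]
(B,Q,X): not NE [P2→P gives 7>3]
(B,Q,Y): not NE [P1→A gives 9>5; P2→P gives 8>2]
(B,Q,Z): not NE [P2→S gives 4>3; P3→Y gives 4>2]
(B,R,X): not NE [P1→A gives 9>4; P2→P gives 7>0; P3→Z gives 8>5]
(B,R,Y): not NE [P1→A gives 9>6; P2→P gives 8>6; P3→Z gives 8>2]
(B,R,Z): not NE [P1→A gives 5>4]
(B,S,X): not NE [P2→P gives 7>2; P3→Z gives 10>8]
(B,S,Y): not NE [P2→P gives 8>3; P3→Z gives 10>3]
(B,S,Z): NE

Nash profiles: (B,S,Z)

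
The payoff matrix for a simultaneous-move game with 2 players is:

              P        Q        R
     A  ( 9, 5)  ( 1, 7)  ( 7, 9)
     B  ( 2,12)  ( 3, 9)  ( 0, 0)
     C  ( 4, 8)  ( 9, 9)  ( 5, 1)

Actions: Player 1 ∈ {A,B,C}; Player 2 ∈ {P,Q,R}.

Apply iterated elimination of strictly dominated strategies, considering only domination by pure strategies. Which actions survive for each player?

Survivors P1:{A,C} P2:{Q,R}

P1 drop B (C beats it: P:4>2 Q:9>3 R:5>0)
P2 drop P (Q beats it: A:7>5 C:9>8)
P1→{A,C} P2→{Q,R}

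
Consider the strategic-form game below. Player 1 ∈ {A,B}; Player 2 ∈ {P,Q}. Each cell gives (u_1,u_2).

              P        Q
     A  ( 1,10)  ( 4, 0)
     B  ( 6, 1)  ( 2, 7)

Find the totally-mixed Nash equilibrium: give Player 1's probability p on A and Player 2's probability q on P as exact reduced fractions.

P1 indiff ⇒ q·1+(1-q)·4 = q·6+(1-q)·2 ⇒ q(-5) = (1-q)(-2) ⇒ q = 2/7
P2 indiff ⇒ p·10+(1-p)·1 = p·0+(1-p)·7 ⇒ p(10) = (1-p)(6) ⇒ p = 3/8

p=3/8, q=2/7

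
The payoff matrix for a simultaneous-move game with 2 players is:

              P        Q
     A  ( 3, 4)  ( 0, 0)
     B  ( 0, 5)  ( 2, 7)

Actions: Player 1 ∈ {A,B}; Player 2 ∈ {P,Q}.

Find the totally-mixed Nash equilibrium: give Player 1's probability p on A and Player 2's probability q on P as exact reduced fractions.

P1 indiff ⇒ q·3+(1-q)·0 = q·0+(1-q)·2 ⇒ q(3) = (1-q)(2) ⇒ q = 2/5
P2 indiff ⇒ p·4+(1-p)·5 = p·0+(1-p)·7 ⇒ p(4) = (1-p)(2) ⇒ p = 1/3

(p,q) = (1/3, 2/5)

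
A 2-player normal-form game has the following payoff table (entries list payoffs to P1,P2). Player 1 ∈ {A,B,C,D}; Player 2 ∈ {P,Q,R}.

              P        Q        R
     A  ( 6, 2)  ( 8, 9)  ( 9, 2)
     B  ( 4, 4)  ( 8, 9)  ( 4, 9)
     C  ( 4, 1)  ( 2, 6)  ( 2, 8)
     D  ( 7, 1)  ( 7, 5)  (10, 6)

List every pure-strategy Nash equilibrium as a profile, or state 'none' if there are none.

PSNE = {(A,Q), (B,Q), (D,R)}

(A,P): not NE [P1→D gives 7>6; P2→Q gives 9>2]
(A,Q): NE
(A,R): not NE [P1→D gives 10>9; P2→Q gives 9>2]
(B,P): not NE [P1→D gives 7>4; P2→R gives 9>4]
(B,Q): NE
(B,R): not NE [P1→D gives 10>4]
(C,P): not NE [P1→D gives 7>4; P2→R gives 8>1]
(C,Q): not NE [P1→B gives 8>2; P2→R gives 8>6]
(C,R): not NE [P1→D gives 10>2]
(D,P): not NE [P2→R gives 6>1]
(D,Q): not NE [P1→B gives 8>7; P2→R gives 6>5]
(D,R): NE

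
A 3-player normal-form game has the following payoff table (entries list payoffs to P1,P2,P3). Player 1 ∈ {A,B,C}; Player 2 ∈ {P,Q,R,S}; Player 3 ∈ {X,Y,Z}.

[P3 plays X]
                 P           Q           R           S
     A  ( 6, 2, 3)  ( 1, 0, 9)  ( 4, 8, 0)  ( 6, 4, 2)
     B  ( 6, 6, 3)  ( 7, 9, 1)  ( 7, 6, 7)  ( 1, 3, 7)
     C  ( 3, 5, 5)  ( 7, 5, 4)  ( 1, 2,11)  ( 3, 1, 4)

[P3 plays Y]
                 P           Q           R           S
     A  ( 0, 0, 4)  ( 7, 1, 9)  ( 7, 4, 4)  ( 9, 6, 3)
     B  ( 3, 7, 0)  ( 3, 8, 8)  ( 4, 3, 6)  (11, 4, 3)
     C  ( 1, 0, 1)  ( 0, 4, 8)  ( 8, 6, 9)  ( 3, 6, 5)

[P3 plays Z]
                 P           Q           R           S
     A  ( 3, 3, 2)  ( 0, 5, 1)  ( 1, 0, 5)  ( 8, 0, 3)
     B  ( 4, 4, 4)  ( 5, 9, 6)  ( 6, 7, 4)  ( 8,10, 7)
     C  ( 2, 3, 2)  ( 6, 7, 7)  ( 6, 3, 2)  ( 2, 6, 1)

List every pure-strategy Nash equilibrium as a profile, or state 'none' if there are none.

(A,P,X): not NE [P2→R gives 8>2; P3→Y gives 4>3]
(A,P,Y): not NE [P1→B gives 3>0; P2→S gives 6>0]
(A,P,Z): not NE [P1→B gives 4>3; P2→Q gives 5>3; P3→Y gives 4>2]
(A,Q,X): not NE [P1→C gives 7>1; P2→R gives 8>0]
(A,Q,Y): not NE [P2→S gives 6>1]
(A,Q,Z): not NE [P1→C gives 6>0; P3→Y gives 9>1]
(A,R,X): not NE [P1→B gives 7>4; P3→Z gives 5>0]
(A,R,Y): not NE [P1→C gives 8>7; P2→S gives 6>4; P3→Z gives 5>4]
(A,R,Z): not NE [P1→C gives 6>1; P2→Q gives 5>0]
(A,S,X): not NE [P2→R gives 8>4; P3→Z gives 3>2]
(A,S,Y): not NE [P1→B gives 11>9]
(A,S,Z): not NE [P2→Q gives 5>0]
(B,P,X): not NE [P2→Q gives 9>6; P3→Z gives 4>3]
(B,P,Y): not NE [P2→Q gives 8>7; P3→Z gives 4>0]
(B,P,Z): not NE [P2→S gives 10>4]
(B,Q,X): not NE [P3→Y gives 8>1]
(B,Q,Y): not NE [P1→A gives 7>3]
(B,Q,Z): not NE [P1→C gives 6>5; P2→S gives 10>9; P3→Y gives 8>6]
(B,R,X): not NE [P2→Q gives 9>6]
(B,R,Y): not NE [P1→C gives 8>4; P2→Q gives 8>3; P3→X gives 7>6]
(B,R,Z): not NE [P2→S gives 10>7; P3→X gives 7>4]
(B,S,X): not NE [P1→A gives 6>1; P2→Q gives 9>3]
(B,S,Y): not NE [P2→Q gives 8>4; P3→Z gives 7>3]
(B,S,Z): NE
(C,P,X): not NE [P1→B gives 6>3]
(C,P,Y): not NE [P1→B gives 3>1; P2→S gives 6>0; P3→X gives 5>1]
(C,P,Z): not NE [P1→B gives 4>2; P2→Q gives 7>3; P3→X gives 5>2]
(C,Q,X): not NE [P3→Y gives 8>4]
(C,Q,Y): not NE [P1→A gives 7>0; P2→S gives 6>4]
(C,Q,Z): not NE [P3→Y gives 8>7]
(C,R,X): not NE [P1→B gives 7>1; P2→Q gives 5>2]
(C,R,Y): not NE [P3→X gives 11>9]
(C,R,Z): not NE [P2→Q gives 7>3; P3→X gives 11>2]
(C,S,X): not NE [P1→A gives 6>3; P2→Q gives 5>1; P3→Y gives 5>4]
(C,S,Y): not NE [P1→B gives 11>3]
(C,S,Z): not NE [P1→B gives 8>2; P2→Q gives 7>6; P3→Y gives 5>1]

Nash profiles: (B,S,Z)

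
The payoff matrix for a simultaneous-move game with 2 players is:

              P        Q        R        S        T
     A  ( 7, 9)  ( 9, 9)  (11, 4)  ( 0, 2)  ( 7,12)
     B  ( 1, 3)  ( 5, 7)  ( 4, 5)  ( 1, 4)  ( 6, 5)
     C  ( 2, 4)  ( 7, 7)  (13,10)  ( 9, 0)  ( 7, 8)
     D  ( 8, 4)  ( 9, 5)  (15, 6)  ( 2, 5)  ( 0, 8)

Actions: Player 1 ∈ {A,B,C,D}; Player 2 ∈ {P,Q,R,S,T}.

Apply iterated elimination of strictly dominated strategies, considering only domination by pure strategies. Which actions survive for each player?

Remaining: P1:{A,C,D} P2:{R,T}

P1 drop B (C beats it: P:2>1 Q:7>5 R:13>4 S:9>1 T:7>6)
P2 drop P (T beats it: A:12>9 C:8>4 D:8>4)
P2 drop Q (T beats it: A:12>9 C:8>7 D:8>5)
P2 drop S (R beats it: A:4>2 C:10>0 D:6>5)
P1→{A,C,D} P2→{R,T}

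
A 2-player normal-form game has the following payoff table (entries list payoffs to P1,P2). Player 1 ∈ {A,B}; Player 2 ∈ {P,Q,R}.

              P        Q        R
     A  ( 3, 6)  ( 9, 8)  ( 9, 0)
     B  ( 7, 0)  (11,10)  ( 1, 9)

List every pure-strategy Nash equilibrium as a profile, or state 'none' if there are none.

(A,P): not NE [P1→B gives 7>3; P2→Q gives 8>6]
(A,Q): not NE [P1→B gives 11>9]
(A,R): not NE [P2→Q gives 8>0]
(B,P): not NE [P2→Q gives 10>0]
(B,Q): NE
(B,R): not NE [P1→A gives 9>1; P2→Q gives 10>9]

PSNE = {(B,Q)}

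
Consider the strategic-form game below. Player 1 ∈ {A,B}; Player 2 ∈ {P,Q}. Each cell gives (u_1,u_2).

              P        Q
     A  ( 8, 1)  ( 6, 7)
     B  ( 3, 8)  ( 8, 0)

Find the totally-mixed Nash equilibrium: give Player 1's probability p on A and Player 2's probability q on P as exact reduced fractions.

(p,q) = (4/7, 2/7)

P1 indiff ⇒ q·8+(1-q)·6 = q·3+(1-q)·8 ⇒ q(5) = (1-q)(2) ⇒ q = 2/7
P2 indiff ⇒ p·1+(1-p)·8 = p·7+(1-p)·0 ⇒ p(-6) = (1-p)(-8) ⇒ p = 4/7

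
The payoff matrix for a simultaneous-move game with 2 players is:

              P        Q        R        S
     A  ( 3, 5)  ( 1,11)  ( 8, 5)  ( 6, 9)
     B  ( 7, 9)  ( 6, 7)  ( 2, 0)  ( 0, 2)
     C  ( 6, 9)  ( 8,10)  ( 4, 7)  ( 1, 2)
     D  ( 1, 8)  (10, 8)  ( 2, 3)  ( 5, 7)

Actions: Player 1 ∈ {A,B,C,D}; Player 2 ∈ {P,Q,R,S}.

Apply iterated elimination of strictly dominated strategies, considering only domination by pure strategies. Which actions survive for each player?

IESDS → P1:{B,C,D} P2:{P,Q}

P2 drop R (Q beats it: A:11>5 B:7>0 C:10>7 D:8>3)
P2 drop S (Q beats it: A:11>9 B:7>2 C:10>2 D:8>7)
P1 drop A (B beats it: P:7>3 Q:6>1)
P1→{B,C,D} P2→{P,Q}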